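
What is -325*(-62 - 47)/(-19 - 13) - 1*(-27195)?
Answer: 834815/32 ≈ 26088.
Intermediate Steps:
-325*(-62 - 47)/(-19 - 13) - 1*(-27195) = -(-35425)/(-32) + 27195 = -(-35425)*(-1)/32 + 27195 = -325*109/32 + 27195 = -35425/32 + 27195 = 834815/32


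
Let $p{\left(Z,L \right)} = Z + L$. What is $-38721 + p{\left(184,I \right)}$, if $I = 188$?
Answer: $-38349$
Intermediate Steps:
$p{\left(Z,L \right)} = L + Z$
$-38721 + p{\left(184,I \right)} = -38721 + \left(188 + 184\right) = -38721 + 372 = -38349$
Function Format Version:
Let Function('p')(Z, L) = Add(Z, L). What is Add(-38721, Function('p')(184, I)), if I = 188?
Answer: -38349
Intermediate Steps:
Function('p')(Z, L) = Add(L, Z)
Add(-38721, Function('p')(184, I)) = Add(-38721, Add(188, 184)) = Add(-38721, 372) = -38349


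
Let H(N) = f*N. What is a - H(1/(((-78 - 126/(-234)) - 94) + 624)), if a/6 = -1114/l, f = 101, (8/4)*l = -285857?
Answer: -296686297/1681696731 ≈ -0.17642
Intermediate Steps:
l = -285857/2 (l = (1/2)*(-285857) = -285857/2 ≈ -1.4293e+5)
H(N) = 101*N
a = 13368/285857 (a = 6*(-1114/(-285857/2)) = 6*(-1114*(-2/285857)) = 6*(2228/285857) = 13368/285857 ≈ 0.046765)
a - H(1/(((-78 - 126/(-234)) - 94) + 624)) = 13368/285857 - 101/(((-78 - 126/(-234)) - 94) + 624) = 13368/285857 - 101/(((-78 - 126*(-1/234)) - 94) + 624) = 13368/285857 - 101/(((-78 + 7/13) - 94) + 624) = 13368/285857 - 101/((-1007/13 - 94) + 624) = 13368/285857 - 101/(-2229/13 + 624) = 13368/285857 - 101/5883/13 = 13368/285857 - 101*13/5883 = 13368/285857 - 1*1313/5883 = 13368/285857 - 1313/5883 = -296686297/1681696731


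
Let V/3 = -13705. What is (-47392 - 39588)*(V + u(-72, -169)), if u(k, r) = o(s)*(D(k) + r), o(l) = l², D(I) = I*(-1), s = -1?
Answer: 3584619760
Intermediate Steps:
D(I) = -I
V = -41115 (V = 3*(-13705) = -41115)
u(k, r) = r - k (u(k, r) = (-1)²*(-k + r) = 1*(r - k) = r - k)
(-47392 - 39588)*(V + u(-72, -169)) = (-47392 - 39588)*(-41115 + (-169 - 1*(-72))) = -86980*(-41115 + (-169 + 72)) = -86980*(-41115 - 97) = -86980*(-41212) = 3584619760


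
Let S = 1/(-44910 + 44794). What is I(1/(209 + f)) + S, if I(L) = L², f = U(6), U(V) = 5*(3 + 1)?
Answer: -52325/6083156 ≈ -0.0086016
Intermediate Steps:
U(V) = 20 (U(V) = 5*4 = 20)
f = 20
S = -1/116 (S = 1/(-116) = -1/116 ≈ -0.0086207)
I(1/(209 + f)) + S = (1/(209 + 20))² - 1/116 = (1/229)² - 1/116 = 1/52441 - 1/116 = -52325/6083156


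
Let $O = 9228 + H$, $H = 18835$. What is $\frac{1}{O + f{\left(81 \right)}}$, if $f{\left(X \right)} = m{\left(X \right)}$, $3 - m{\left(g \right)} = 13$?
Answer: $\frac{1}{28053} \approx 3.5647 \cdot 10^{-5}$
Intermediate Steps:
$m{\left(g \right)} = -10$ ($m{\left(g \right)} = 3 - 13 = -10$)
$f{\left(X \right)} = -10$
$O = 28063$ ($O = 9228 + 18835 = 28063$)
$\frac{1}{O + f{\left(81 \right)}} = \frac{1}{28063 - 10} = \frac{1}{28053}$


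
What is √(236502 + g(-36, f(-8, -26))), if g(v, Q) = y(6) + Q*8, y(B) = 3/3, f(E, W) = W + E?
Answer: √236231 ≈ 486.04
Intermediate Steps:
f(E, W) = E + W
y(B) = 1 (y(B) = 3*(⅓) = 1)
g(v, Q) = 1 + 8*Q (g(v, Q) = 1 + Q*8 = 1 + 8*Q)
√(236502 + g(-36, f(-8, -26))) = √(236502 + (1 + 8*(-8 - 26))) = √(236502 + (1 + 8*(-34))) = √(236502 + (1 - 272)) = √(236502 - 271) = √236231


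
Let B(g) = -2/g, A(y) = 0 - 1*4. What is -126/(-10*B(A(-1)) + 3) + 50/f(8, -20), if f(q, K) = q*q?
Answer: 2041/32 ≈ 63.781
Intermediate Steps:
A(y) = -4 (A(y) = 0 - 4 = -4)
f(q, K) = q**2
-126/(-10*B(A(-1)) + 3) + 50/f(8, -20) = -126/(-(-20)/(-4) + 3) + 50/(8**2) = -126/(-(-20)*(-1)/4 + 3) + 50/64 = -126/(-10*1/2 + 3) + 50*(1/64) = -126/(-5 + 3) + 25/32 = -126/(-2) + 25/32 = -126*(-1/2) + 25/32 = 63 + 25/32 = 2041/32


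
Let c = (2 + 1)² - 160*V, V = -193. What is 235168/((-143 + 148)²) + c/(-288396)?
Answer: 67820738303/7209900 ≈ 9406.6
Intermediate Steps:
c = 30889 (c = (2 + 1)² - 160*(-193) = 3² + 30880 = 9 + 30880 = 30889)
235168/((-143 + 148)²) + c/(-288396) = 235168/((-143 + 148)²) + 30889/(-288396) = 235168/(5²) + 30889*(-1/288396) = 235168/25 - 30889/288396 = 67820738303/7209900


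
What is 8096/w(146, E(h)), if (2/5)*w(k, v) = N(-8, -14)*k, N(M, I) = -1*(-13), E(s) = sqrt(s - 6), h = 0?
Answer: 8096/4745 ≈ 1.7062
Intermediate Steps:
E(s) = sqrt(-6 + s)
N(M, I) = 13
w(k, v) = 65*k/2 (w(k, v) = 5*(13*k)/2 = 65*k/2)
8096/w(146, E(h)) = 8096/(((65/2)*146)) = 8096/4745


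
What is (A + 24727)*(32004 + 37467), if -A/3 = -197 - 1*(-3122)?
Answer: 1108201392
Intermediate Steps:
A = -8775 (A = -3*(-197 - 1*(-3122)) = -3*(-197 + 3122) = -3*2925 = -8775)
(A + 24727)*(32004 + 37467) = (-8775 + 24727)*(32004 + 37467) = 15952*69471 = 1108201392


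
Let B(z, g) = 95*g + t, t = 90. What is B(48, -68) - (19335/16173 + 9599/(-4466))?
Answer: -5287671289/830214 ≈ -6369.0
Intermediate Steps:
B(z, g) = 90 + 95*g (B(z, g) = 95*g + 90 = 90 + 95*g)
B(48, -68) - (19335/16173 + 9599/(-4466)) = (90 + 95*(-68)) - (19335/16173 + 9599/(-4466)) = (90 - 6460) - (19335*(1/16173) + 9599*(-1/4466)) = -6370 - (6445/5391 - 331/154) = -6370 - 1*(-791891/830214) = -6370 + 791891/830214 = -5287671289/830214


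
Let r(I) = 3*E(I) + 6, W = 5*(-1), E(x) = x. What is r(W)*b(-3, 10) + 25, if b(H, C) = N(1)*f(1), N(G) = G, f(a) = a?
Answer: 16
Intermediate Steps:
W = -5
r(I) = 6 + 3*I (r(I) = 3*I + 6 = 6 + 3*I)
b(H, C) = 1 (b(H, C) = 1*1 = 1)
r(W)*b(-3, 10) + 25 = (6 + 3*(-5))*1 + 25 = (6 - 15)*1 + 25 = -9*1 + 25 = -9 + 25 = 16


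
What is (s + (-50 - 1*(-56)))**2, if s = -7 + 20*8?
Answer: 25281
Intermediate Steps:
s = 153 (s = -7 + 160 = 153)
(s + (-50 - 1*(-56)))**2 = (153 + (-50 - 1*(-56)))**2 = (153 + (-50 + 56))**2 = (153 + 6)**2 = 159**2 = 25281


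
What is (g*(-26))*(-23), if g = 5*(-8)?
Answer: -23920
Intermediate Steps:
g = -40
(g*(-26))*(-23) = -40*(-26)*(-23) = 1040*(-23) = -23920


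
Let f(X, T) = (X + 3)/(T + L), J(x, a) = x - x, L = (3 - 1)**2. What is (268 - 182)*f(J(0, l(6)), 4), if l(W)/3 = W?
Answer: 129/4 ≈ 32.250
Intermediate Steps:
L = 4 (L = 2**2 = 4)
l(W) = 3*W
J(x, a) = 0
f(X, T) = (3 + X)/(4 + T) (f(X, T) = (X + 3)/(T + 4) = (3 + X)/(4 + T))
(268 - 182)*f(J(0, l(6)), 4) = (268 - 182)*((3 + 0)/(4 + 4)) = 86*(3/8) = 129/4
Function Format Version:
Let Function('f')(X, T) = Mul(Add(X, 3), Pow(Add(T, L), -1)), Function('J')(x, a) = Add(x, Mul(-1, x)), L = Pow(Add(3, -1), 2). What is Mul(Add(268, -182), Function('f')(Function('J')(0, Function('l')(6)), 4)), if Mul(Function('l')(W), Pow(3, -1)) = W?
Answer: Rational(129, 4) ≈ 32.250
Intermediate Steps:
L = 4 (L = Pow(2, 2) = 4)
Function('l')(W) = Mul(3, W)
Function('J')(x, a) = 0
Function('f')(X, T) = Mul(Pow(Add(4, T), -1), Add(3, X)) (Function('f')(X, T) = Mul(Add(X, 3), Pow(Add(T, 4), -1)) = Mul(Add(3, X), Pow(Add(4, T), -1)) = Mul(Pow(Add(4, T), -1), Add(3, X)))
Mul(Add(268, -182), Function('f')(Function('J')(0, Function('l')(6)), 4)) = Mul(Add(268, -182), Mul(Pow(Add(4, 4), -1), Add(3, 0))) = Mul(86, Mul(Pow(8, -1), 3)) = Mul(86, Mul(Rational(1, 8), 3)) = Mul(86, Rational(3, 8)) = Rational(129, 4)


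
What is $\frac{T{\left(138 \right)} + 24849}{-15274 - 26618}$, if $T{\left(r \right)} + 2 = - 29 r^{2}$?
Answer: $\frac{527429}{41892} \approx 12.59$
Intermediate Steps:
$T{\left(r \right)} = -2 - 29 r^{2}$
$\frac{T{\left(138 \right)} + 24849}{-15274 - 26618} = \frac{\left(-2 - 29 \cdot 138^{2}\right) + 24849}{-15274 - 26618} = \frac{\left(-2 - 552276\right) + 24849}{-41892} = \left(\left(-2 - 552276\right) + 24849\right) \left(- \frac{1}{41892}\right) = \left(-552278 + 24849\right) \left(- \frac{1}{41892}\right) = \left(-527429\right) \left(- \frac{1}{41892}\right) = \frac{527429}{41892}$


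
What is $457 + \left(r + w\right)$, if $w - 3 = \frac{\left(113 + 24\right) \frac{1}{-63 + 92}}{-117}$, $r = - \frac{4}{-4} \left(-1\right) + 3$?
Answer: $\frac{1567429}{3393} \approx 461.96$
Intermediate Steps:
$r = 2$ ($r = \left(-4\right) \left(- \frac{1}{4}\right) \left(-1\right) + 3 = 1 \left(-1\right) + 3 = -1 + 3 = 2$)
$w = \frac{10042}{3393}$ ($w = 3 + \frac{\left(113 + 24\right) \frac{1}{-63 + 92}}{-117} = 3 + \frac{137}{29} \left(- \frac{1}{117}\right) = 3 - \frac{137}{3393} = \frac{10042}{3393} \approx 2.9596$)
$457 + \left(r + w\right) = 457 + \left(2 + \frac{10042}{3393}\right) = 457 + \frac{16828}{3393} = \frac{1567429}{3393}$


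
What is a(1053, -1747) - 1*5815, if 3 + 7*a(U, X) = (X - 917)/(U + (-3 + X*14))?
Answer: -119111275/20482 ≈ -5815.4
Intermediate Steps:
a(U, X) = -3/7 + (-917 + X)/(7*(-3 + U + 14*X)) (a(U, X) = -3/7 + ((X - 917)/(U + (-3 + X*14)))/7 = -3/7 + ((-917 + X)/(U + (-3 + 14*X)))/7 = -3/7 + ((-917 + X)/(-3 + U + 14*X))/7 = -3/7 + (-917 + X)/(7*(-3 + U + 14*X)))
a(1053, -1747) - 1*5815 = (-908 - 41*(-1747) - 3*1053)/(7*(-3 + 1053 + 14*(-1747))) - 1*5815 = (-908 + 71627 - 3159)/(7*(-3 + 1053 - 24458)) - 5815 = (⅐)*67560/(-23408) - 5815 = (⅐)*(-1/23408)*67560 - 5815 = -8445/20482 - 5815 = -119111275/20482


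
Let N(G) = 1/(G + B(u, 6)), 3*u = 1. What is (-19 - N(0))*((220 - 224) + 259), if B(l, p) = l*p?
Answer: -9945/2 ≈ -4972.5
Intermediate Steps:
u = ⅓ (u = (⅓)*1 = ⅓ ≈ 0.33333)
N(G) = 1/(2 + G) (N(G) = 1/(G + (⅓)*6) = 1/(G + 2) = 1/(2 + G))
(-19 - N(0))*((220 - 224) + 259) = (-19 - 1/(2 + 0))*((220 - 224) + 259) = (-19 - 1/2)*(-4 + 259) = (-19 - 1*½)*255 = (-19 - ½)*255 = -39/2*255 = -9945/2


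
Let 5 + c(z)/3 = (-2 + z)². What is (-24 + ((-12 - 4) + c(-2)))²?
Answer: 49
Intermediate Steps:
c(z) = -15 + 3*(-2 + z)²
(-24 + ((-12 - 4) + c(-2)))² = (-24 + ((-12 - 4) + (-15 + 3*(-2 - 2)²)))² = (-24 + (-16 + (-15 + 3*(-4)²)))² = (-24 + (-16 + (-15 + 3*16)))² = (-24 + (-16 + (-15 + 48)))² = (-24 + (-16 + 33))² = (-24 + 17)² = (-7)² = 49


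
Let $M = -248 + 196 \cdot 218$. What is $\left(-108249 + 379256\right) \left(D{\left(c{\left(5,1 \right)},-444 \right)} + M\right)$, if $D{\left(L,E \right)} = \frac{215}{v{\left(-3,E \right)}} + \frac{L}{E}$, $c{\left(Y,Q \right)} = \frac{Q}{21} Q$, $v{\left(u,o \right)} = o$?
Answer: $\frac{26835045659257}{2331} \approx 1.1512 \cdot 10^{10}$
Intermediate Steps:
$M = 42480$ ($M = -248 + 42728 = 42480$)
$c{\left(Y,Q \right)} = \frac{Q^{2}}{21}$ ($c{\left(Y,Q \right)} = Q \frac{1}{21} Q = \frac{Q}{21} Q = \frac{Q^{2}}{21}$)
$D{\left(L,E \right)} = \frac{215}{E} + \frac{L}{E}$
$\left(-108249 + 379256\right) \left(D{\left(c{\left(5,1 \right)},-444 \right)} + M\right) = \left(-108249 + 379256\right) \left(\frac{215 + \frac{1^{2}}{21}}{-444} + 42480\right) = 271007 \left(- \frac{215 + \frac{1}{21} \cdot 1}{444} + 42480\right) = 271007 \left(- \frac{215 + \frac{1}{21}}{444} + 42480\right) = 271007 \left(\left(- \frac{1}{444}\right) \frac{4516}{21} + 42480\right) = 271007 \left(- \frac{1129}{2331} + 42480\right) = 271007 \cdot \frac{99019751}{2331} = \frac{26835045659257}{2331}$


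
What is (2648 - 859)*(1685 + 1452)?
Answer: 5612093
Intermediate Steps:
(2648 - 859)*(1685 + 1452) = 1789*3137 = 5612093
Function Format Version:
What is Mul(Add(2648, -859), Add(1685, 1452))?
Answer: 5612093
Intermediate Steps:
Mul(Add(2648, -859), Add(1685, 1452)) = Mul(1789, 3137) = 5612093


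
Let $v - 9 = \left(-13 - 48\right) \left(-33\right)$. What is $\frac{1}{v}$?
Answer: $\frac{1}{2022} \approx 0.00049456$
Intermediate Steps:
$v = 2022$ ($v = 9 + \left(-13 - 48\right) \left(-33\right) = 9 - -2013 = 9 + 2013 = 2022$)
$\frac{1}{v} = \frac{1}{2022}$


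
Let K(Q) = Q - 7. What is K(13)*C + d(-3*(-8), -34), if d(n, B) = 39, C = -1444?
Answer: -8625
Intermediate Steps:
K(Q) = -7 + Q
K(13)*C + d(-3*(-8), -34) = (-7 + 13)*(-1444) + 39 = 6*(-1444) + 39 = -8664 + 39 = -8625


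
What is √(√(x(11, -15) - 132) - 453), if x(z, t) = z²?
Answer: √(-453 + I*√11) ≈ 0.07791 + 21.284*I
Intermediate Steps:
√(√(x(11, -15) - 132) - 453) = √(√(11² - 132) - 453) = √(√(121 - 132) - 453) = √(√(-11) - 453) = √(I*√11 - 453) = √(-453 + I*√11)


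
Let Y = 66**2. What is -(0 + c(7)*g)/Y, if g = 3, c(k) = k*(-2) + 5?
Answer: 3/484 ≈ 0.0061983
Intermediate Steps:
c(k) = 5 - 2*k (c(k) = -2*k + 5 = 5 - 2*k)
Y = 4356
-(0 + c(7)*g)/Y = -(0 + (5 - 2*7)*3)/4356 = -(0 + (5 - 14)*3)/4356 = -(0 - 9*3)/4356 = -(0 - 27)/4356 = -(-27)/4356 = -1*(-3/484) = 3/484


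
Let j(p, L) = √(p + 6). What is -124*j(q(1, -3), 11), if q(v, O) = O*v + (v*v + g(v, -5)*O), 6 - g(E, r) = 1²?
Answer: -124*I*√11 ≈ -411.26*I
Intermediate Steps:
g(E, r) = 5 (g(E, r) = 6 - 1*1² = 6 - 1*1 = 6 - 1 = 5)
q(v, O) = v² + 5*O + O*v (q(v, O) = O*v + (v*v + 5*O) = O*v + (v² + 5*O) = v² + 5*O + O*v)
j(p, L) = √(6 + p)
-124*j(q(1, -3), 11) = -124*√(6 + (1² + 5*(-3) - 3*1)) = -124*√(6 + (1 - 15 - 3)) = -124*√(6 - 17) = -124*I*√11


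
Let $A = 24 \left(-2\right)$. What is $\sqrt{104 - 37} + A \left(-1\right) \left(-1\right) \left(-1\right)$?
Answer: $48 + \sqrt{67} \approx 56.185$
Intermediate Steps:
$A = -48$
$\sqrt{104 - 37} + A \left(-1\right) \left(-1\right) \left(-1\right) = \sqrt{104 - 37} - 48 \left(-1\right) \left(-1\right) \left(-1\right) = \sqrt{67} - 48 \cdot 1 \left(-1\right) = \sqrt{67} - -48 = \sqrt{67} + 48 = 48 + \sqrt{67}$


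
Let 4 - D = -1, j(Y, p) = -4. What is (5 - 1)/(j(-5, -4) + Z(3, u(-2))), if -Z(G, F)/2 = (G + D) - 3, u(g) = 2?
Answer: -2/7 ≈ -0.28571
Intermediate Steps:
D = 5 (D = 4 - 1*(-1) = 4 + 1 = 5)
Z(G, F) = -4 - 2*G (Z(G, F) = -2*((G + 5) - 3) = -2*((5 + G) - 3) = -2*(2 + G) = -4 - 2*G)
(5 - 1)/(j(-5, -4) + Z(3, u(-2))) = (5 - 1)/(-4 + (-4 - 2*3)) = 4/(-4 + (-4 - 6)) = 4/(-4 - 10) = 4/(-14) = -1/14*4 = -2/7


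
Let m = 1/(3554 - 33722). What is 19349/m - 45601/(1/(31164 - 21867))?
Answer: -1007673129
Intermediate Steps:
m = -1/30168 (m = 1/(-30168) = -1/30168 ≈ -3.3148e-5)
19349/m - 45601/(1/(31164 - 21867)) = 19349/(-1/30168) - 45601/(1/(31164 - 21867)) = 19349*(-30168) - 45601/(1/9297) = -583720632 - 45601/1/9297 = -583720632 - 45601*9297 = -583720632 - 423952497 = -1007673129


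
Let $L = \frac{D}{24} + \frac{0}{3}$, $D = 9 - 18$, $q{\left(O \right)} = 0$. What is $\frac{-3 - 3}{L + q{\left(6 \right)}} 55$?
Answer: $880$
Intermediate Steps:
$D = -9$
$L = - \frac{3}{8}$ ($L = - \frac{9}{24} + \frac{0}{3} = \left(-9\right) \frac{1}{24} + 0 \cdot \frac{1}{3} = - \frac{3}{8} + 0 = - \frac{3}{8} \approx -0.375$)
$\frac{-3 - 3}{L + q{\left(6 \right)}} 55 = \frac{-3 - 3}{- \frac{3}{8} + 0} \cdot 55 = \frac{-3 - 3}{- \frac{3}{8}} \cdot 55 = \left(-6\right) \left(- \frac{8}{3}\right) 55 = 16 \cdot 55 = 880$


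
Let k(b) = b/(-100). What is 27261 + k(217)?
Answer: 2725883/100 ≈ 27259.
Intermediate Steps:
k(b) = -b/100 (k(b) = b*(-1/100) = -b/100)
27261 + k(217) = 27261 - 1/100*217 = 27261 - 217/100 = 2725883/100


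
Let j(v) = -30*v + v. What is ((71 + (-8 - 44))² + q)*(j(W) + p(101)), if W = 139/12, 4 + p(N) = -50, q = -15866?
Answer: 72547895/12 ≈ 6.0457e+6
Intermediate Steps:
p(N) = -54 (p(N) = -4 - 50 = -54)
W = 139/12 (W = 139*(1/12) = 139/12 ≈ 11.583)
j(v) = -29*v
((71 + (-8 - 44))² + q)*(j(W) + p(101)) = ((71 + (-8 - 44))² - 15866)*(-29*139/12 - 54) = ((71 - 52)² - 15866)*(-4031/12 - 54) = (19² - 15866)*(-4679/12) = (361 - 15866)*(-4679/12) = -15505*(-4679/12) = 72547895/12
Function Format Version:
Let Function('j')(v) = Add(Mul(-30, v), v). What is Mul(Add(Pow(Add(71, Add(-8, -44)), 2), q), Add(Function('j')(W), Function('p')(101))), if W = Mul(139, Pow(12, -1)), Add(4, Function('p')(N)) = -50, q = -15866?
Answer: Rational(72547895, 12) ≈ 6.0457e+6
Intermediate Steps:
Function('p')(N) = -54 (Function('p')(N) = Add(-4, -50) = -54)
W = Rational(139, 12) (W = Mul(139, Rational(1, 12)) = Rational(139, 12) ≈ 11.583)
Function('j')(v) = Mul(-29, v)
Mul(Add(Pow(Add(71, Add(-8, -44)), 2), q), Add(Function('j')(W), Function('p')(101))) = Mul(Add(Pow(Add(71, Add(-8, -44)), 2), -15866), Add(Mul(-29, Rational(139, 12)), -54)) = Mul(Add(Pow(Add(71, -52), 2), -15866), Add(Rational(-4031, 12), -54)) = Mul(Add(Pow(19, 2), -15866), Rational(-4679, 12)) = Mul(Add(361, -15866), Rational(-4679, 12)) = Mul(-15505, Rational(-4679, 12)) = Rational(72547895, 12)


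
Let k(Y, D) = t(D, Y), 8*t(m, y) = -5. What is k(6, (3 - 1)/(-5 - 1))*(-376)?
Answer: 235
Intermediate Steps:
t(m, y) = -5/8 (t(m, y) = (⅛)*(-5) = -5/8)
k(Y, D) = -5/8
k(6, (3 - 1)/(-5 - 1))*(-376) = -5/8*(-376) = 235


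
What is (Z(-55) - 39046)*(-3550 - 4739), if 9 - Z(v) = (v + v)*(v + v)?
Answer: 423874593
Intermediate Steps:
Z(v) = 9 - 4*v**2 (Z(v) = 9 - (v + v)*(v + v) = 9 - 2*v*2*v = 9 - 4*v**2)
(Z(-55) - 39046)*(-3550 - 4739) = ((9 - 4*(-55)**2) - 39046)*(-3550 - 4739) = ((9 - 4*3025) - 39046)*(-8289) = ((9 - 12100) - 39046)*(-8289) = (-12091 - 39046)*(-8289) = -51137*(-8289) = 423874593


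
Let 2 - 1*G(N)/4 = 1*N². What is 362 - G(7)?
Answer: 550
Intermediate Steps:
G(N) = 8 - 4*N²
362 - G(7) = 362 - (8 - 4*7²) = 362 - (8 - 4*49) = 362 - (8 - 196) = 362 - 1*(-188) = 362 + 188 = 550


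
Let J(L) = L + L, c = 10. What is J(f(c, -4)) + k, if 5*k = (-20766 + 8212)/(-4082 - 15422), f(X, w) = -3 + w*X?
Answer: -4187083/48760 ≈ -85.871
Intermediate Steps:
f(X, w) = -3 + X*w
J(L) = 2*L
k = 6277/48760 (k = ((-20766 + 8212)/(-4082 - 15422))/5 = (-12554/(-19504))/5 = (-12554*(-1/19504))/5 = (⅕)*(6277/9752) = 6277/48760 ≈ 0.12873)
J(f(c, -4)) + k = 2*(-3 + 10*(-4)) + 6277/48760 = 2*(-3 - 40) + 6277/48760 = 2*(-43) + 6277/48760 = -86 + 6277/48760 = -4187083/48760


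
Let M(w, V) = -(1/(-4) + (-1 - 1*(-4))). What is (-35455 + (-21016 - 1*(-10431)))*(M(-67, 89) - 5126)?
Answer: 236127650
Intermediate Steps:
M(w, V) = -11/4 (M(w, V) = -(-¼ + (-1 + 4)) = -(-¼ + 3) = -1*11/4 = -11/4)
(-35455 + (-21016 - 1*(-10431)))*(M(-67, 89) - 5126) = (-35455 + (-21016 - 1*(-10431)))*(-11/4 - 5126) = (-35455 + (-21016 + 10431))*(-20515/4) = (-35455 - 10585)*(-20515/4) = -46040*(-20515/4) = 236127650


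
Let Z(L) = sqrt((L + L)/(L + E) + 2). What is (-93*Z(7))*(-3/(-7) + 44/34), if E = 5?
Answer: -6355*sqrt(114)/238 ≈ -285.10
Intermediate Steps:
Z(L) = sqrt(2 + 2*L/(5 + L)) (Z(L) = sqrt((L + L)/(L + 5) + 2) = sqrt((2*L)/(5 + L) + 2) = sqrt(2*L/(5 + L) + 2) = sqrt(2 + 2*L/(5 + L)))
(-93*Z(7))*(-3/(-7) + 44/34) = (-93*sqrt(2)*sqrt((5 + 2*7)/(5 + 7)))*(-3/(-7) + 44/34) = (-93*sqrt(2)*sqrt((5 + 14)/12))*(-3*(-1/7) + 44*(1/34)) = (-93*sqrt(2)*sqrt((1/12)*19))*(3/7 + 22/17) = -93*sqrt(2)*sqrt(19/12)*(205/119) = -93*sqrt(2)*sqrt(57)/6*(205/119) = -31*sqrt(114)/2*(205/119) = -6355*sqrt(114)/238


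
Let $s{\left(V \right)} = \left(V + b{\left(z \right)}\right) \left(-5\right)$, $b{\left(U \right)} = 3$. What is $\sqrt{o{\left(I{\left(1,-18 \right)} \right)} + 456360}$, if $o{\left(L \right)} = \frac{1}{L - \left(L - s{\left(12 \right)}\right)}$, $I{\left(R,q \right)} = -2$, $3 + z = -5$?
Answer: $\frac{\sqrt{102680997}}{15} \approx 675.54$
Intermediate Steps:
$z = -8$ ($z = -3 - 5 = -8$)
$s{\left(V \right)} = -15 - 5 V$ ($s{\left(V \right)} = \left(V + 3\right) \left(-5\right) = \left(3 + V\right) \left(-5\right) = -15 - 5 V$)
$o{\left(L \right)} = - \frac{1}{75}$ ($o{\left(L \right)} = \frac{1}{L - \left(75 + L\right)} = \frac{1}{-75} = - \frac{1}{75}$)
$\sqrt{o{\left(I{\left(1,-18 \right)} \right)} + 456360} = \sqrt{- \frac{1}{75} + 456360} = \sqrt{\frac{34226999}{75}} = \frac{\sqrt{102680997}}{15}$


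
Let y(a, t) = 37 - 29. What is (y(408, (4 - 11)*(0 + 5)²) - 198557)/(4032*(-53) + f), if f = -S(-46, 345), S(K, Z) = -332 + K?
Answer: 22061/23702 ≈ 0.93077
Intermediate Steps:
f = 378 (f = -(-332 - 46) = -1*(-378) = 378)
y(a, t) = 8
(y(408, (4 - 11)*(0 + 5)²) - 198557)/(4032*(-53) + f) = (8 - 198557)/(4032*(-53) + 378) = -198549/(-213696 + 378) = -198549/(-213318) = -198549*(-1/213318) = 22061/23702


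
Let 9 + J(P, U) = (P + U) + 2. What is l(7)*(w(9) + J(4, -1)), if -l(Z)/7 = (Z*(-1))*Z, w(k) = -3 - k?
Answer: -5488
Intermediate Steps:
J(P, U) = -7 + P + U (J(P, U) = -9 + ((P + U) + 2) = -9 + (2 + P + U) = -7 + P + U)
l(Z) = 7*Z² (l(Z) = -7*Z*(-1)*Z = -7*(-Z)*Z = -(-7)*Z² = 7*Z²)
l(7)*(w(9) + J(4, -1)) = (7*7²)*((-3 - 1*9) + (-7 + 4 - 1)) = (7*49)*((-3 - 9) - 4) = 343*(-12 - 4) = 343*(-16) = -5488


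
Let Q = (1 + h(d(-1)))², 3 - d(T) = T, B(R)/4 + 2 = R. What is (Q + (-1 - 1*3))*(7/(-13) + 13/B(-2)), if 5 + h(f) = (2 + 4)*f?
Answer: -27819/52 ≈ -534.98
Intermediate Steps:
B(R) = -8 + 4*R
d(T) = 3 - T
h(f) = -5 + 6*f (h(f) = -5 + (2 + 4)*f = -5 + 6*f)
Q = 400 (Q = (1 + (-5 + 6*(3 - 1*(-1))))² = (1 + (-5 + 6*(3 + 1)))² = (1 + (-5 + 6*4))² = (1 + (-5 + 24))² = (1 + 19)² = 20² = 400)
(Q + (-1 - 1*3))*(7/(-13) + 13/B(-2)) = (400 + (-1 - 1*3))*(7/(-13) + 13/(-8 + 4*(-2))) = (400 + (-1 - 3))*(7*(-1/13) + 13/(-8 - 8)) = (400 - 4)*(-7/13 + 13/(-16)) = 396*(-7/13 + 13*(-1/16)) = 396*(-7/13 - 13/16) = 396*(-281/208) = -27819/52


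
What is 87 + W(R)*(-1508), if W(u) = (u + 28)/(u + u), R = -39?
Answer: -377/3 ≈ -125.67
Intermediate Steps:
W(u) = (28 + u)/(2*u) (W(u) = (28 + u)/((2*u)) = (28 + u)*(1/(2*u)) = (28 + u)/(2*u))
87 + W(R)*(-1508) = 87 + ((½)*(28 - 39)/(-39))*(-1508) = 87 + ((½)*(-1/39)*(-11))*(-1508) = 87 + (11/78)*(-1508) = 87 - 638/3 = -377/3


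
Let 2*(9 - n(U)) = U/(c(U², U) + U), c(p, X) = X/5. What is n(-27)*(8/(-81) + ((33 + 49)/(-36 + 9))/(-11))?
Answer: 8137/5346 ≈ 1.5221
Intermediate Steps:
c(p, X) = X/5 (c(p, X) = X*(⅕) = X/5)
n(U) = 103/12 (n(U) = 9 - U/(2*(U/5 + U)) = 9 - U/(2*(6*U/5)) = 9 - 5/(6*U)*U/2 = 9 - ½*⅚ = 9 - 5/12 = 103/12)
n(-27)*(8/(-81) + ((33 + 49)/(-36 + 9))/(-11)) = 103*(8/(-81) + ((33 + 49)/(-36 + 9))/(-11))/12 = 103*(8*(-1/81) + (82/(-27))*(-1/11))/12 = 103*(-8/81 + (82*(-1/27))*(-1/11))/12 = 103*(-8/81 - 82/27*(-1/11))/12 = 103*(-8/81 + 82/297)/12 = (103/12)*(158/891) = 8137/5346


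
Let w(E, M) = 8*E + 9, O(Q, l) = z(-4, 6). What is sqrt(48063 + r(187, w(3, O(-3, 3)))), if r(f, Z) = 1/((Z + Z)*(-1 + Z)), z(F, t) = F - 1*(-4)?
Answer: sqrt(3349798881)/264 ≈ 219.23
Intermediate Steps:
z(F, t) = 4 + F (z(F, t) = F + 4 = 4 + F)
O(Q, l) = 0 (O(Q, l) = 4 - 4 = 0)
w(E, M) = 9 + 8*E
r(f, Z) = 1/(2*Z*(-1 + Z)) (r(f, Z) = 1/(((2*Z))*(-1 + Z)) = (1/(2*Z))/(-1 + Z) = 1/(2*Z*(-1 + Z)))
sqrt(48063 + r(187, w(3, O(-3, 3)))) = sqrt(48063 + 1/(2*(9 + 8*3)*(-1 + (9 + 8*3)))) = sqrt(48063 + 1/(2*(9 + 24)*(-1 + (9 + 24)))) = sqrt(48063 + (1/2)/(33*(-1 + 33))) = sqrt(48063 + (1/2)*(1/33)/32) = sqrt(48063 + (1/2)*(1/33)*(1/32)) = sqrt(48063 + 1/2112) = sqrt(101509057/2112) = sqrt(3349798881)/264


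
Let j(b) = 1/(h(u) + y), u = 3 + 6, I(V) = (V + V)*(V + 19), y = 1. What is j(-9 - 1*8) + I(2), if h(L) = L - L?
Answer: 85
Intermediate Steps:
I(V) = 2*V*(19 + V) (I(V) = (2*V)*(19 + V) = 2*V*(19 + V))
u = 9
h(L) = 0
j(b) = 1 (j(b) = 1/(0 + 1) = 1/1 = 1)
j(-9 - 1*8) + I(2) = 1 + 2*2*(19 + 2) = 1 + 2*2*21 = 1 + 84 = 85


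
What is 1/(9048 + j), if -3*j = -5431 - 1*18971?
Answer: 1/17182 ≈ 5.8200e-5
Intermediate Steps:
j = 8134 (j = -(-5431 - 1*18971)/3 = -(-5431 - 18971)/3 = -⅓*(-24402) = 8134)
1/(9048 + j) = 1/(9048 + 8134) = 1/17182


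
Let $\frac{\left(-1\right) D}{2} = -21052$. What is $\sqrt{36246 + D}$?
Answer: $5 \sqrt{3134} \approx 279.91$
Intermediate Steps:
$D = 42104$ ($D = \left(-2\right) \left(-21052\right) = 42104$)
$\sqrt{36246 + D} = \sqrt{36246 + 42104} = \sqrt{78350} = 5 \sqrt{3134}$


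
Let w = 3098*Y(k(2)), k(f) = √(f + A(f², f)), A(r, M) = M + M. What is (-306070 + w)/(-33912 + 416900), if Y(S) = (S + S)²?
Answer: -115859/191494 ≈ -0.60503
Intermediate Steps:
A(r, M) = 2*M
k(f) = √3*√f (k(f) = √(f + 2*f) = √(3*f) = √3*√f)
Y(S) = 4*S² (Y(S) = (2*S)² = 4*S²)
w = 74352 (w = 3098*(4*(√3*√2)²) = 3098*(4*(√6)²) = 3098*(4*6) = 3098*24 = 74352)
(-306070 + w)/(-33912 + 416900) = (-306070 + 74352)/(-33912 + 416900) = -231718/382988 = -231718*1/382988 = -115859/191494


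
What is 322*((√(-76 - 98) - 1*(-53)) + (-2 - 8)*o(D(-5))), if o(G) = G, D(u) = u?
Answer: 33166 + 322*I*√174 ≈ 33166.0 + 4247.5*I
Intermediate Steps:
322*((√(-76 - 98) - 1*(-53)) + (-2 - 8)*o(D(-5))) = 322*((√(-76 - 98) - 1*(-53)) + (-2 - 8)*(-5)) = 322*((√(-174) + 53) - 10*(-5)) = 322*((I*√174 + 53) + 50) = 322*((53 + I*√174) + 50) = 322*(103 + I*√174) = 33166 + 322*I*√174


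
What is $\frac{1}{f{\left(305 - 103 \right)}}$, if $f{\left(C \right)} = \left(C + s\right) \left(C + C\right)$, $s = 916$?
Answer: $\frac{1}{451672} \approx 2.214 \cdot 10^{-6}$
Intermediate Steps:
$f{\left(C \right)} = 2 C \left(916 + C\right)$ ($f{\left(C \right)} = \left(C + 916\right) \left(C + C\right) = \left(916 + C\right) 2 C = 2 C \left(916 + C\right)$)
$\frac{1}{f{\left(305 - 103 \right)}} = \frac{1}{2 \left(305 - 103\right) \left(916 + \left(305 - 103\right)\right)} = \frac{1}{2 \cdot 202 \left(916 + 202\right)} = \frac{1}{2 \cdot 202 \cdot 1118} = \frac{1}{451672}$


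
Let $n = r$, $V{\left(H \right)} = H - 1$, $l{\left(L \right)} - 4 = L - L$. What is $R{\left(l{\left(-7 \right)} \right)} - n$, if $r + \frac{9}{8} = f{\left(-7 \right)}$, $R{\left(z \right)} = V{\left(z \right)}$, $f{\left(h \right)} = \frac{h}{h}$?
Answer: $\frac{25}{8} \approx 3.125$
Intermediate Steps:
$f{\left(h \right)} = 1$
$l{\left(L \right)} = 4$ ($l{\left(L \right)} = 4 + \left(L - L\right) = 4 + 0 = 4$)
$V{\left(H \right)} = -1 + H$
$R{\left(z \right)} = -1 + z$
$r = - \frac{1}{8}$ ($r = - \frac{9}{8} + 1 = - \frac{1}{8} \approx -0.125$)
$n = - \frac{1}{8} \approx -0.125$
$R{\left(l{\left(-7 \right)} \right)} - n = \left(-1 + 4\right) - - \frac{1}{8} = 3 + \frac{1}{8} = \frac{25}{8}$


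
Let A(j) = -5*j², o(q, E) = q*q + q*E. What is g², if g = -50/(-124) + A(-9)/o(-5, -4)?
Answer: 284089/3844 ≈ 73.905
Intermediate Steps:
o(q, E) = q² + E*q
g = -533/62 (g = -50/(-124) + (-5*(-9)²)/((-5*(-4 - 5))) = -50*(-1/124) + (-5*81)/((-5*(-9))) = 25/62 - 405/45 = 25/62 - 405*1/45 = 25/62 - 9 = -533/62 ≈ -8.5968)
g² = (-533/62)² = 284089/3844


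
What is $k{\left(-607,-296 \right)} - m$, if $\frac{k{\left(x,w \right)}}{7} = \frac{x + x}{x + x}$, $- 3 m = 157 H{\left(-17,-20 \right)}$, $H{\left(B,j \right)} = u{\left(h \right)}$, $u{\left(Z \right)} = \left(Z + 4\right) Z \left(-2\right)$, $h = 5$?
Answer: $-4703$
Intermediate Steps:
$u{\left(Z \right)} = - 2 Z \left(4 + Z\right)$ ($u{\left(Z \right)} = \left(4 + Z\right) Z \left(-2\right) = Z \left(4 + Z\right) \left(-2\right) = - 2 Z \left(4 + Z\right)$)
$H{\left(B,j \right)} = -90$ ($H{\left(B,j \right)} = \left(-2\right) 5 \left(4 + 5\right) = \left(-2\right) 5 \cdot 9 = -90$)
$m = 4710$ ($m = - \frac{157 \left(-90\right)}{3} = \left(- \frac{1}{3}\right) \left(-14130\right) = 4710$)
$k{\left(x,w \right)} = 7$ ($k{\left(x,w \right)} = 7 \frac{x + x}{x + x} = 7 \frac{2 x}{2 x} = 7 \cdot 2 x \frac{1}{2 x} = 7 \cdot 1 = 7$)
$k{\left(-607,-296 \right)} - m = 7 - 4710 = -4703$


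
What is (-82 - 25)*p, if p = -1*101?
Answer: 10807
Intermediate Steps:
p = -101
(-82 - 25)*p = (-82 - 25)*(-101) = -107*(-101) = 10807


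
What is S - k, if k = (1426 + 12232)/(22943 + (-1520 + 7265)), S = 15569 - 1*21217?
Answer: -81021741/14344 ≈ -5648.5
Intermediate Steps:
S = -5648 (S = 15569 - 21217 = -5648)
k = 6829/14344 (k = 13658/(22943 + 5745) = 13658/28688 = 13658*(1/28688) = 6829/14344 ≈ 0.47609)
S - k = -5648 - 1*6829/14344 = -5648 - 6829/14344 = -81021741/14344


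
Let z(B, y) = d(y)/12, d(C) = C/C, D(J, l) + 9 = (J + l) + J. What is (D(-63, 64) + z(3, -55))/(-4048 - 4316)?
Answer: 851/100368 ≈ 0.0084788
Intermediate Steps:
D(J, l) = -9 + l + 2*J (D(J, l) = -9 + ((J + l) + J) = -9 + (l + 2*J) = -9 + l + 2*J)
d(C) = 1
z(B, y) = 1/12
(D(-63, 64) + z(3, -55))/(-4048 - 4316) = ((-9 + 64 + 2*(-63)) + 1/12)/(-4048 - 4316) = ((-9 + 64 - 126) + 1/12)/(-8364) = (-71 + 1/12)*(-1/8364) = -851/12*(-1/8364) = 851/100368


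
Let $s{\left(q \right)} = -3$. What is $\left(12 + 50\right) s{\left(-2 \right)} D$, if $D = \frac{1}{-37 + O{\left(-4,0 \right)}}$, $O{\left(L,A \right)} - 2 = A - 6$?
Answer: $\frac{186}{41} \approx 4.5366$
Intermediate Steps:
$O{\left(L,A \right)} = -4 + A$ ($O{\left(L,A \right)} = 2 + \left(A - 6\right) = 2 + \left(-6 + A\right) = -4 + A$)
$D = - \frac{1}{41}$ ($D = \frac{1}{-37 + \left(-4 + 0\right)} = \frac{1}{-37 - 4} = \frac{1}{-41} = - \frac{1}{41} \approx -0.02439$)
$\left(12 + 50\right) s{\left(-2 \right)} D = \left(12 + 50\right) \left(-3\right) \left(- \frac{1}{41}\right) = 62 \left(-3\right) \left(- \frac{1}{41}\right) = \left(-186\right) \left(- \frac{1}{41}\right) = \frac{186}{41}$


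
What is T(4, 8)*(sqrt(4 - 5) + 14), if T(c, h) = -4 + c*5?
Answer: 224 + 16*I ≈ 224.0 + 16.0*I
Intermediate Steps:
T(c, h) = -4 + 5*c
T(4, 8)*(sqrt(4 - 5) + 14) = (-4 + 5*4)*(sqrt(4 - 5) + 14) = (-4 + 20)*(sqrt(-1) + 14) = 16*(I + 14) = 16*(14 + I) = 224 + 16*I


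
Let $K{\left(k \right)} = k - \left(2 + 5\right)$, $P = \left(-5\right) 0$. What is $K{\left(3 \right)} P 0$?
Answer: $0$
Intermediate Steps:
$P = 0$
$K{\left(k \right)} = -7 + k$ ($K{\left(k \right)} = k - 7 = -7 + k$)
$K{\left(3 \right)} P 0 = \left(-7 + 3\right) 0 \cdot 0 = \left(-4\right) 0 \cdot 0 = 0 \cdot 0 = 0$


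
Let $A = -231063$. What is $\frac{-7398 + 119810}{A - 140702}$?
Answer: $- \frac{112412}{371765} \approx -0.30237$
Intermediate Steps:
$\frac{-7398 + 119810}{A - 140702} = \frac{-7398 + 119810}{-231063 - 140702} = \frac{112412}{-371765} = 112412 \left(- \frac{1}{371765}\right) = - \frac{112412}{371765}$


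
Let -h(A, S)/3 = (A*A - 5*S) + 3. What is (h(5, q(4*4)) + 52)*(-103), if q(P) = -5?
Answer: 11021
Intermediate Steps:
h(A, S) = -9 - 3*A² + 15*S (h(A, S) = -3*((A*A - 5*S) + 3) = -3*((A² - 5*S) + 3) = -3*(3 + A² - 5*S) = -9 - 3*A² + 15*S)
(h(5, q(4*4)) + 52)*(-103) = ((-9 - 3*5² + 15*(-5)) + 52)*(-103) = ((-9 - 3*25 - 75) + 52)*(-103) = ((-9 - 75 - 75) + 52)*(-103) = (-159 + 52)*(-103) = -107*(-103) = 11021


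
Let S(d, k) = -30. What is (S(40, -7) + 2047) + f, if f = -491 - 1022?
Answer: 504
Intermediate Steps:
f = -1513
(S(40, -7) + 2047) + f = (-30 + 2047) - 1513 = 2017 - 1513 = 504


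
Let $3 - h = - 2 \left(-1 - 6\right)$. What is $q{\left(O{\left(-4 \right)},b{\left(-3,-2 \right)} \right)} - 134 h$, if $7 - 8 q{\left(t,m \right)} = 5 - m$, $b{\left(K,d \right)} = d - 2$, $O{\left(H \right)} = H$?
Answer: $\frac{5895}{4} \approx 1473.8$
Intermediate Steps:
$b{\left(K,d \right)} = -2 + d$
$q{\left(t,m \right)} = \frac{1}{4} + \frac{m}{8}$ ($q{\left(t,m \right)} = \frac{7}{8} - \frac{5 - m}{8} = \frac{7}{8} + \left(- \frac{5}{8} + \frac{m}{8}\right) = \frac{1}{4} + \frac{m}{8}$)
$h = -11$ ($h = 3 - - 2 \left(-1 - 6\right) = 3 - \left(-2\right) \left(-7\right) = 3 - 14 = -11$)
$q{\left(O{\left(-4 \right)},b{\left(-3,-2 \right)} \right)} - 134 h = \left(\frac{1}{4} + \frac{-2 - 2}{8}\right) - -1474 = \left(\frac{1}{4} + \frac{1}{8} \left(-4\right)\right) + 1474 = \left(\frac{1}{4} - \frac{1}{2}\right) + 1474 = - \frac{1}{4} + 1474 = \frac{5895}{4}$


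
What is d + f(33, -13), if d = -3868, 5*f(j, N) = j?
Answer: -19307/5 ≈ -3861.4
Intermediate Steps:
f(j, N) = j/5
d + f(33, -13) = -3868 + (⅕)*33 = -3868 + 33/5 = -19307/5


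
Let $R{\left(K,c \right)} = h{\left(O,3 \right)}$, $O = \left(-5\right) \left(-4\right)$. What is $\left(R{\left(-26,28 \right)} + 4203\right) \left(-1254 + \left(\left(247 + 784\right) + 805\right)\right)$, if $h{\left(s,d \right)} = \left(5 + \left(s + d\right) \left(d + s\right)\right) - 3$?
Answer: $2755188$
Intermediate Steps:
$O = 20$
$h{\left(s,d \right)} = 2 + \left(d + s\right)^{2}$ ($h{\left(s,d \right)} = \left(5 + \left(d + s\right) \left(d + s\right)\right) - 3 = \left(5 + \left(d + s\right)^{2}\right) - 3 = 2 + \left(d + s\right)^{2}$)
$R{\left(K,c \right)} = 531$ ($R{\left(K,c \right)} = 2 + \left(3 + 20\right)^{2} = 2 + 23^{2} = 2 + 529 = 531$)
$\left(R{\left(-26,28 \right)} + 4203\right) \left(-1254 + \left(\left(247 + 784\right) + 805\right)\right) = \left(531 + 4203\right) \left(-1254 + \left(\left(247 + 784\right) + 805\right)\right) = 4734 \left(-1254 + \left(1031 + 805\right)\right) = 4734 \left(-1254 + 1836\right) = 4734 \cdot 582 = 2755188$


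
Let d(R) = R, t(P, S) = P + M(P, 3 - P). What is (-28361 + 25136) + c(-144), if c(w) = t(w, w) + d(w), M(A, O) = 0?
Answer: -3513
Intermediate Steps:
t(P, S) = P (t(P, S) = P + 0 = P)
c(w) = 2*w (c(w) = w + w = 2*w)
(-28361 + 25136) + c(-144) = (-28361 + 25136) + 2*(-144) = -3225 - 288 = -3513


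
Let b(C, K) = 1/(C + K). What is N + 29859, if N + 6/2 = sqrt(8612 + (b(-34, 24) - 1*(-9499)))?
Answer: 29856 + sqrt(1811090)/10 ≈ 29991.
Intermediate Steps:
N = -3 + sqrt(1811090)/10 (N = -3 + sqrt(8612 + (1/(-34 + 24) - 1*(-9499))) = -3 + sqrt(8612 + (1/(-10) + 9499)) = -3 + sqrt(8612 + (-1/10 + 9499)) = -3 + sqrt(8612 + 94989/10) = -3 + sqrt(181109/10) = -3 + sqrt(1811090)/10 ≈ 131.58)
N + 29859 = (-3 + sqrt(1811090)/10) + 29859 = 29856 + sqrt(1811090)/10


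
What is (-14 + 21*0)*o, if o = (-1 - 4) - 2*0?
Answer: 70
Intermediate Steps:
o = -5 (o = -5 + 0 = -5)
(-14 + 21*0)*o = (-14 + 21*0)*(-5) = (-14 + 0)*(-5) = -14*(-5) = 70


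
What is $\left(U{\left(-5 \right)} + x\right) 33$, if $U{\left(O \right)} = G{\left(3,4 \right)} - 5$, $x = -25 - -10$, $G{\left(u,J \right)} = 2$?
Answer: $-594$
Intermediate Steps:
$x = -15$ ($x = -25 + 10 = -15$)
$U{\left(O \right)} = -3$ ($U{\left(O \right)} = 2 - 5 = -3$)
$\left(U{\left(-5 \right)} + x\right) 33 = \left(-3 - 15\right) 33 = \left(-18\right) 33 = -594$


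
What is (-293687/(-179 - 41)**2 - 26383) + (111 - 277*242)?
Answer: -4516304087/48400 ≈ -93312.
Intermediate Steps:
(-293687/(-179 - 41)**2 - 26383) + (111 - 277*242) = (-293687/((-220)**2) - 26383) + (111 - 67034) = (-293687/48400 - 26383) - 66923 = -1277230887/48400 - 66923 = -4516304087/48400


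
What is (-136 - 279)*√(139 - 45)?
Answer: -415*√94 ≈ -4023.6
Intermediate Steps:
(-136 - 279)*√(139 - 45) = -415*√94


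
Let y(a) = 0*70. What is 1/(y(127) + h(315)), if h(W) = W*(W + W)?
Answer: 1/198450 ≈ 5.0391e-6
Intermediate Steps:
y(a) = 0
h(W) = 2*W² (h(W) = W*(2*W) = 2*W²)
1/(y(127) + h(315)) = 1/(0 + 2*315²) = 1/(0 + 2*99225) = 1/(0 + 198450) = 1/198450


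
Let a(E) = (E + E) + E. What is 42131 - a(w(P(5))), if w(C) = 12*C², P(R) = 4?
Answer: 41555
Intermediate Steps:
a(E) = 3*E (a(E) = 2*E + E = 3*E)
42131 - a(w(P(5))) = 42131 - 3*12*4² = 42131 - 3*12*16 = 42131 - 3*192 = 42131 - 1*576 = 42131 - 576 = 41555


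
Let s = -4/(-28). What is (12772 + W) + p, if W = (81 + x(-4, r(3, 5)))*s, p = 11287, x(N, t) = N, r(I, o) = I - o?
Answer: 24070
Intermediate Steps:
s = ⅐ (s = -4*(-1/28) = ⅐ ≈ 0.14286)
W = 11 (W = (81 - 4)*(⅐) = 77*(⅐) = 11)
(12772 + W) + p = (12772 + 11) + 11287 = 12783 + 11287 = 24070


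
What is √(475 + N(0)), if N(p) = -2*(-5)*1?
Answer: √485 ≈ 22.023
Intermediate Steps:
N(p) = 10 (N(p) = 10*1 = 10)
√(475 + N(0)) = √(475 + 10) = √485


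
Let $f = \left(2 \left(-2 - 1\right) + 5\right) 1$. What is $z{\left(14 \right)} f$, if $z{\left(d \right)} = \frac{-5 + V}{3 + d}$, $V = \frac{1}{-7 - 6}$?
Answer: $\frac{66}{221} \approx 0.29864$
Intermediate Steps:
$V = - \frac{1}{13}$ ($V = \frac{1}{-13} = - \frac{1}{13} \approx -0.076923$)
$f = -1$ ($f = \left(2 \left(-3\right) + 5\right) 1 = \left(-6 + 5\right) 1 = \left(-1\right) 1 = -1$)
$z{\left(d \right)} = - \frac{66}{13 \left(3 + d\right)}$ ($z{\left(d \right)} = \frac{-5 - \frac{1}{13}}{3 + d} = - \frac{66}{13 \left(3 + d\right)}$)
$z{\left(14 \right)} f = - \frac{66}{39 + 13 \cdot 14} \left(-1\right) = - \frac{66}{39 + 182} \left(-1\right) = - \frac{66}{221} \left(-1\right) = \left(-66\right) \frac{1}{221} \left(-1\right) = \left(- \frac{66}{221}\right) \left(-1\right) = \frac{66}{221}$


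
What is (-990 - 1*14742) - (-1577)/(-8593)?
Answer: -135186653/8593 ≈ -15732.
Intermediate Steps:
(-990 - 1*14742) - (-1577)/(-8593) = (-990 - 14742) - (-1577)*(-1)/8593 = -15732 - 1*1577/8593 = -15732 - 1577/8593 = -135186653/8593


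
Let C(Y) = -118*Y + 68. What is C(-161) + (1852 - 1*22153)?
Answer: -1235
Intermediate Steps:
C(Y) = 68 - 118*Y
C(-161) + (1852 - 1*22153) = (68 - 118*(-161)) + (1852 - 1*22153) = (68 + 18998) + (1852 - 22153) = 19066 - 20301 = -1235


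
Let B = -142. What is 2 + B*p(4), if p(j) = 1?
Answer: -140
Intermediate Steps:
2 + B*p(4) = 2 - 142*1 = 2 - 142 = -140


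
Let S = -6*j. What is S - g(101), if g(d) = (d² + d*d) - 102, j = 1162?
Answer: -27272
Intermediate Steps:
S = -6972 (S = -6*1162 = -6972)
g(d) = -102 + 2*d² (g(d) = (d² + d²) - 102 = 2*d² - 102 = -102 + 2*d²)
S - g(101) = -6972 - (-102 + 2*101²) = -6972 - (-102 + 2*10201) = -6972 - (-102 + 20402) = -6972 - 1*20300 = -6972 - 20300 = -27272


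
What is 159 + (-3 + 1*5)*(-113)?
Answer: -67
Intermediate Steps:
159 + (-3 + 1*5)*(-113) = 159 + (-3 + 5)*(-113) = 159 + 2*(-113) = 159 - 226 = -67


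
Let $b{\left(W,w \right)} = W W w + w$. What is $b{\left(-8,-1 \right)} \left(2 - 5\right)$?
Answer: $195$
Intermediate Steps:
$b{\left(W,w \right)} = w + w W^{2}$ ($b{\left(W,w \right)} = W^{2} w + w = w W^{2} + w = w + w W^{2}$)
$b{\left(-8,-1 \right)} \left(2 - 5\right) = - (1 + \left(-8\right)^{2}) \left(2 - 5\right) = - (1 + 64) \left(2 - 5\right) = \left(-1\right) 65 \left(-3\right) = \left(-65\right) \left(-3\right) = 195$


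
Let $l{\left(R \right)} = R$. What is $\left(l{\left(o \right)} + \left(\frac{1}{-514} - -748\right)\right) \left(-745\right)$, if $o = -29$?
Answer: $- \frac{275325925}{514} \approx -5.3565 \cdot 10^{5}$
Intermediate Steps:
$\left(l{\left(o \right)} + \left(\frac{1}{-514} - -748\right)\right) \left(-745\right) = \left(-29 + \left(\frac{1}{-514} - -748\right)\right) \left(-745\right) = \left(-29 + \left(- \frac{1}{514} + 748\right)\right) \left(-745\right) = \left(-29 + \frac{384471}{514}\right) \left(-745\right) = \frac{369565}{514} \left(-745\right) = - \frac{275325925}{514}$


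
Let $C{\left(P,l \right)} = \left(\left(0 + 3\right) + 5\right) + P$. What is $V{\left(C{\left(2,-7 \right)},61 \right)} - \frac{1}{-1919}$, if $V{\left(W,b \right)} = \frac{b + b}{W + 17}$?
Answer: $\frac{234145}{51813} \approx 4.519$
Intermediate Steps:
$C{\left(P,l \right)} = 8 + P$ ($C{\left(P,l \right)} = \left(3 + 5\right) + P = 8 + P$)
$V{\left(W,b \right)} = \frac{2 b}{17 + W}$
$V{\left(C{\left(2,-7 \right)},61 \right)} - \frac{1}{-1919} = 2 \cdot 61 \frac{1}{17 + \left(8 + 2\right)} - \frac{1}{-1919} = 2 \cdot 61 \frac{1}{17 + 10} - - \frac{1}{1919} = 2 \cdot 61 \cdot \frac{1}{27} + \frac{1}{1919} = \frac{122}{27} + \frac{1}{1919} = \frac{234145}{51813}$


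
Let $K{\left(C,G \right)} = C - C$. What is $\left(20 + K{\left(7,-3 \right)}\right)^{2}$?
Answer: $400$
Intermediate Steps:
$K{\left(C,G \right)} = 0$
$\left(20 + K{\left(7,-3 \right)}\right)^{2} = \left(20 + 0\right)^{2} = 20^{2} = 400$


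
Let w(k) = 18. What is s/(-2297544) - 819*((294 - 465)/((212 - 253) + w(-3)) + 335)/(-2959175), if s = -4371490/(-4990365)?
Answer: 7395780459579644339/78035934233463624900 ≈ 0.094774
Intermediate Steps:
s = 874298/998073 (s = -4371490*(-1/4990365) = 874298/998073 ≈ 0.87599)
s/(-2297544) - 819*((294 - 465)/((212 - 253) + w(-3)) + 335)/(-2959175) = (874298/998073)/(-2297544) - 819*((294 - 465)/((212 - 253) + 18) + 335)/(-2959175) = (874298/998073)*(-1/2297544) - 819*(-171/(-41 + 18) + 335)*(-1/2959175) = -437149/1146558316356 - 819*(-171/(-23) + 335)*(-1/2959175) = -437149/1146558316356 - 819*(-171*(-1/23) + 335)*(-1/2959175) = -437149/1146558316356 - 819*(171/23 + 335)*(-1/2959175) = -437149/1146558316356 - 819*7876/23*(-1/2959175) = -437149/1146558316356 - 6450444/23*(-1/2959175) = -437149/1146558316356 + 6450444/68061025 = 7395780459579644339/78035934233463624900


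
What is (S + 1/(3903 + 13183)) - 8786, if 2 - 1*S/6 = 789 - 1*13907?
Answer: 1194892325/17086 ≈ 69934.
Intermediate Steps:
S = 78720 (S = 12 - 6*(789 - 1*13907) = 12 - 6*(789 - 13907) = 12 - 6*(-13118) = 12 + 78708 = 78720)
(S + 1/(3903 + 13183)) - 8786 = (78720 + 1/(3903 + 13183)) - 8786 = (78720 + 1/17086) - 8786 = 1345009921/17086 - 8786 = 1194892325/17086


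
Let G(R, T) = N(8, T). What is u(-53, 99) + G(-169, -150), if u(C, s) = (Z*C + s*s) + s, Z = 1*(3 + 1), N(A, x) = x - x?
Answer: 9688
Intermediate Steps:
N(A, x) = 0
Z = 4 (Z = 1*4 = 4)
u(C, s) = s + s² + 4*C (u(C, s) = (4*C + s*s) + s = (4*C + s²) + s = (s² + 4*C) + s = s + s² + 4*C)
G(R, T) = 0
u(-53, 99) + G(-169, -150) = (99 + 99² + 4*(-53)) + 0 = (99 + 9801 - 212) + 0 = 9688 + 0 = 9688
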